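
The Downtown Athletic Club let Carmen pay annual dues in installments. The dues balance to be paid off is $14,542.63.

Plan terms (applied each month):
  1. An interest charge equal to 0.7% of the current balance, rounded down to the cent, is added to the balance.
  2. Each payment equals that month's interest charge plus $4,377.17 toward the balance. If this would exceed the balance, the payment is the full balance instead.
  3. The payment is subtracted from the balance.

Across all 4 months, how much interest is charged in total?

Month 1: opening $14,542.63; interest $101.79 → $14,644.42; payment $4,478.96; balance $10,165.46
Month 2: opening $10,165.46; interest $71.15 → $10,236.61; payment $4,448.32; balance $5,788.29
Month 3: opening $5,788.29; interest $40.51 → $5,828.80; payment $4,417.68; balance $1,411.12
Month 4: opening $1,411.12; interest $9.87 → $1,420.99; payment $1,420.99; balance $0.00
Total interest: $101.79 + $71.15 + $40.51 + $9.87 = $223.32

$223.32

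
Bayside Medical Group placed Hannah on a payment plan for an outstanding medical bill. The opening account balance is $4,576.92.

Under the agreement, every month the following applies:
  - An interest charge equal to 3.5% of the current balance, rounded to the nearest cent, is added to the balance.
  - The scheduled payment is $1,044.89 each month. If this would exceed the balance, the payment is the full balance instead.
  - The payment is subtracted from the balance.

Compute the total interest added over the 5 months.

# | Opening | Interest | Payment | End bal
1 | $4,576.92 | $160.19 | $1,044.89 | $3,692.22
2 | $3,692.22 | $129.23 | $1,044.89 | $2,776.56
3 | $2,776.56 | $97.18 | $1,044.89 | $1,828.85
4 | $1,828.85 | $64.01 | $1,044.89 | $847.97
5 | $847.97 | $29.68 | $877.65 | $0.00
Total interest: $160.19 + $129.23 + $97.18 + $64.01 + $29.68 = $480.29

$480.29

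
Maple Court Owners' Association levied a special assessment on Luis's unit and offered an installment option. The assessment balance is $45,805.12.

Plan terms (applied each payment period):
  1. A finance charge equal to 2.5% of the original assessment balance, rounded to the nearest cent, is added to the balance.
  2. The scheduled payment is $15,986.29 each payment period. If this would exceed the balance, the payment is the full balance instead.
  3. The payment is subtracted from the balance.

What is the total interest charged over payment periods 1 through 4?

$4,580.52

Payment period 1: $45,805.12 +$1,145.13 interest = $46,950.25; pay $15,986.29 → $30,963.96
Payment period 2: $30,963.96 +$1,145.13 interest = $32,109.09; pay $15,986.29 → $16,122.80
Payment period 3: $16,122.80 +$1,145.13 interest = $17,267.93; pay $15,986.29 → $1,281.64
Payment period 4: $1,281.64 +$1,145.13 interest = $2,426.77; pay $2,426.77 → $0.00
Total interest: $1,145.13 + $1,145.13 + $1,145.13 + $1,145.13 = $4,580.52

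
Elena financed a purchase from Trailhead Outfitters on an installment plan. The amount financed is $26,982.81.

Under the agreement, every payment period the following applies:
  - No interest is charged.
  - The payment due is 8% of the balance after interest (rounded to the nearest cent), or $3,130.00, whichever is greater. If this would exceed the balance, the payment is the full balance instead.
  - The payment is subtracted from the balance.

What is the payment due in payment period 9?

Payment period 1: opening $26,982.81; payment $3,130.00; balance $23,852.81
Payment period 2: opening $23,852.81; payment $3,130.00; balance $20,722.81
Payment period 3: opening $20,722.81; payment $3,130.00; balance $17,592.81
Payment period 4: opening $17,592.81; payment $3,130.00; balance $14,462.81
Payment period 5: opening $14,462.81; payment $3,130.00; balance $11,332.81
Payment period 6: opening $11,332.81; payment $3,130.00; balance $8,202.81
Payment period 7: opening $8,202.81; payment $3,130.00; balance $5,072.81
Payment period 8: opening $5,072.81; payment $3,130.00; balance $1,942.81
Payment period 9: opening $1,942.81; payment $1,942.81; balance $0.00

$1,942.81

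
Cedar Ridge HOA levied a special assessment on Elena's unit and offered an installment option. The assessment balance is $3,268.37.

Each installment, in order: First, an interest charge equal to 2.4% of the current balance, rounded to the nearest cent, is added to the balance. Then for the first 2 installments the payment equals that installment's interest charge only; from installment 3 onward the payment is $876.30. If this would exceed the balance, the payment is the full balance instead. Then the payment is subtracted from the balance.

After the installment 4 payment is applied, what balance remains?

$1,653.50

# | Opening | Interest | Payment | End bal
1 | $3,268.37 | $78.44 | $78.44 | $3,268.37
2 | $3,268.37 | $78.44 | $78.44 | $3,268.37
3 | $3,268.37 | $78.44 | $876.30 | $2,470.51
4 | $2,470.51 | $59.29 | $876.30 | $1,653.50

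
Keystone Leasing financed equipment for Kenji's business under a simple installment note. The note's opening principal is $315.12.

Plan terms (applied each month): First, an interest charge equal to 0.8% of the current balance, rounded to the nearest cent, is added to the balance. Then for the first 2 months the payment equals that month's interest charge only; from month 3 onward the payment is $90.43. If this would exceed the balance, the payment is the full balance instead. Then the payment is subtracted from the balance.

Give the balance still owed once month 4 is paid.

Month 1: $315.12 +$2.52 interest = $317.64; pay $2.52 → $315.12
Month 2: $315.12 +$2.52 interest = $317.64; pay $2.52 → $315.12
Month 3: $315.12 +$2.52 interest = $317.64; pay $90.43 → $227.21
Month 4: $227.21 +$1.82 interest = $229.03; pay $90.43 → $138.60

$138.60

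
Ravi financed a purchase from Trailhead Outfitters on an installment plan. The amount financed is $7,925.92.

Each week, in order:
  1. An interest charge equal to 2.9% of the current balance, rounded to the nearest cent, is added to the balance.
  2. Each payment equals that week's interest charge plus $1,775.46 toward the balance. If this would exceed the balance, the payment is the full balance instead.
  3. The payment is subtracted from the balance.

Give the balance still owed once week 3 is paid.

# | Opening | Interest | Payment | End bal
1 | $7,925.92 | $229.85 | $2,005.31 | $6,150.46
2 | $6,150.46 | $178.36 | $1,953.82 | $4,375.00
3 | $4,375.00 | $126.88 | $1,902.34 | $2,599.54

$2,599.54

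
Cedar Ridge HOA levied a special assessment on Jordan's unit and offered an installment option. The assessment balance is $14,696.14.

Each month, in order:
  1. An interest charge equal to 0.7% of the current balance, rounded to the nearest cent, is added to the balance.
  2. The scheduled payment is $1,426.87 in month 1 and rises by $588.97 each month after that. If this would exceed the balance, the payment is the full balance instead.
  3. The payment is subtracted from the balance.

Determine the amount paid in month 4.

$3,193.78

Month 1: opening $14,696.14; interest $102.87 → $14,799.01; payment $1,426.87; balance $13,372.14
Month 2: opening $13,372.14; interest $93.60 → $13,465.74; payment $2,015.84; balance $11,449.90
Month 3: opening $11,449.90; interest $80.15 → $11,530.05; payment $2,604.81; balance $8,925.24
Month 4: opening $8,925.24; interest $62.48 → $8,987.72; payment $3,193.78; balance $5,793.94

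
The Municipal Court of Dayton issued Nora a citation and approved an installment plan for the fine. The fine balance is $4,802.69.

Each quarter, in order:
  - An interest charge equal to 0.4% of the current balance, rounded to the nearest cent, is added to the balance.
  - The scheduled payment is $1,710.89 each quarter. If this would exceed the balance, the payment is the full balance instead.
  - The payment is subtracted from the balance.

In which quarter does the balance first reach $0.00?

3

Quarter 1: opening $4,802.69; interest $19.21 → $4,821.90; payment $1,710.89; balance $3,111.01
Quarter 2: opening $3,111.01; interest $12.44 → $3,123.45; payment $1,710.89; balance $1,412.56
Quarter 3: opening $1,412.56; interest $5.65 → $1,418.21; payment $1,418.21; balance $0.00
Balance reaches $0.00 in quarter 3.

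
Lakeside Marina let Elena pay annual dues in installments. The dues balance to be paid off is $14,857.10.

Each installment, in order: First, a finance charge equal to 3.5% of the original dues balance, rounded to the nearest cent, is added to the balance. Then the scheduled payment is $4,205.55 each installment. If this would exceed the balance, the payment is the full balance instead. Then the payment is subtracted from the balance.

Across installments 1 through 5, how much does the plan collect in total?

# | Opening | Interest | Payment | End bal
1 | $14,857.10 | $520.00 | $4,205.55 | $11,171.55
2 | $11,171.55 | $520.00 | $4,205.55 | $7,486.00
3 | $7,486.00 | $520.00 | $4,205.55 | $3,800.45
4 | $3,800.45 | $520.00 | $4,205.55 | $114.90
5 | $114.90 | $520.00 | $634.90 | $0.00
Total paid: $17,457.10

$17,457.10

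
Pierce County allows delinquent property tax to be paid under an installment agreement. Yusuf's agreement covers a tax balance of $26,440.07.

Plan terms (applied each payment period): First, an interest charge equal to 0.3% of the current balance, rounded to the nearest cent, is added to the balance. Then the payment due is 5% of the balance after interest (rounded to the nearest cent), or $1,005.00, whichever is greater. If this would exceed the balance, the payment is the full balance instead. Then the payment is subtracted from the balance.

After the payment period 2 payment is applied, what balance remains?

$24,005.55

# | Opening | Interest | Payment | End bal
1 | $26,440.07 | $79.32 | $1,325.97 | $25,193.42
2 | $25,193.42 | $75.58 | $1,263.45 | $24,005.55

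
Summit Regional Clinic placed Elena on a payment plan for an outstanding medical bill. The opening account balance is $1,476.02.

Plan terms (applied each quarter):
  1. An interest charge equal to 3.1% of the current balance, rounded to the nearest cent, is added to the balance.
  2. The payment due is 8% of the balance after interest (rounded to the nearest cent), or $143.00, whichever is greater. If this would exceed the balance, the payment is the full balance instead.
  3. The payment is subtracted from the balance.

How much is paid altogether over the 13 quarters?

$1,806.82

Quarter 1: opening $1,476.02; interest $45.76 → $1,521.78; payment $143.00; balance $1,378.78
Quarter 2: opening $1,378.78; interest $42.74 → $1,421.52; payment $143.00; balance $1,278.52
Quarter 3: opening $1,278.52; interest $39.63 → $1,318.15; payment $143.00; balance $1,175.15
Quarter 4: opening $1,175.15; interest $36.43 → $1,211.58; payment $143.00; balance $1,068.58
Quarter 5: opening $1,068.58; interest $33.13 → $1,101.71; payment $143.00; balance $958.71
Quarter 6: opening $958.71; interest $29.72 → $988.43; payment $143.00; balance $845.43
Quarter 7: opening $845.43; interest $26.21 → $871.64; payment $143.00; balance $728.64
Quarter 8: opening $728.64; interest $22.59 → $751.23; payment $143.00; balance $608.23
Quarter 9: opening $608.23; interest $18.86 → $627.09; payment $143.00; balance $484.09
Quarter 10: opening $484.09; interest $15.01 → $499.10; payment $143.00; balance $356.10
Quarter 11: opening $356.10; interest $11.04 → $367.14; payment $143.00; balance $224.14
Quarter 12: opening $224.14; interest $6.95 → $231.09; payment $143.00; balance $88.09
Quarter 13: opening $88.09; interest $2.73 → $90.82; payment $90.82; balance $0.00
Total paid: $1,806.82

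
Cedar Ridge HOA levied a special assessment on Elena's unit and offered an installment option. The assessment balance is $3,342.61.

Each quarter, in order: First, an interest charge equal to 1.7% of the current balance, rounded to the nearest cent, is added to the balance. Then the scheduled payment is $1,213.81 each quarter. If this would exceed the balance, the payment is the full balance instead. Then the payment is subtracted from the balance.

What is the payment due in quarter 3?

$1,026.12

Quarter 1: opening $3,342.61; interest $56.82 → $3,399.43; payment $1,213.81; balance $2,185.62
Quarter 2: opening $2,185.62; interest $37.16 → $2,222.78; payment $1,213.81; balance $1,008.97
Quarter 3: opening $1,008.97; interest $17.15 → $1,026.12; payment $1,026.12; balance $0.00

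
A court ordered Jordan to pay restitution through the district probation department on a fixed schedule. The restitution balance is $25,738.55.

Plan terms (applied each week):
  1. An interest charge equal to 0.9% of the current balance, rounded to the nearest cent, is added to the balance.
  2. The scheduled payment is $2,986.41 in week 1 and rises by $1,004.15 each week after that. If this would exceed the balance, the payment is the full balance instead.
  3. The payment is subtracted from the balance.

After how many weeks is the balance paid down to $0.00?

6

# | Opening | Interest | Payment | End bal
1 | $25,738.55 | $231.65 | $2,986.41 | $22,983.79
2 | $22,983.79 | $206.85 | $3,990.56 | $19,200.08
3 | $19,200.08 | $172.80 | $4,994.71 | $14,378.17
4 | $14,378.17 | $129.40 | $5,998.86 | $8,508.71
5 | $8,508.71 | $76.58 | $7,003.01 | $1,582.28
6 | $1,582.28 | $14.24 | $1,596.52 | $0.00
Balance reaches $0.00 in week 6.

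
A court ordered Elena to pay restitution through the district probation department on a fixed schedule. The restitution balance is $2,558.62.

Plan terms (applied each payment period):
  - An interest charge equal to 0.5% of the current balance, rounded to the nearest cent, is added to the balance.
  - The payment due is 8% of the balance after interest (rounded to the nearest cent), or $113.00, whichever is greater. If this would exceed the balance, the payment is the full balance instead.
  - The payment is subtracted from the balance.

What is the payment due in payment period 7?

$128.52

Payment period 1: $2,558.62 +$12.79 interest = $2,571.41; pay $205.71 → $2,365.70
Payment period 2: $2,365.70 +$11.83 interest = $2,377.53; pay $190.20 → $2,187.33
Payment period 3: $2,187.33 +$10.94 interest = $2,198.27; pay $175.86 → $2,022.41
Payment period 4: $2,022.41 +$10.11 interest = $2,032.52; pay $162.60 → $1,869.92
Payment period 5: $1,869.92 +$9.35 interest = $1,879.27; pay $150.34 → $1,728.93
Payment period 6: $1,728.93 +$8.64 interest = $1,737.57; pay $139.01 → $1,598.56
Payment period 7: $1,598.56 +$7.99 interest = $1,606.55; pay $128.52 → $1,478.03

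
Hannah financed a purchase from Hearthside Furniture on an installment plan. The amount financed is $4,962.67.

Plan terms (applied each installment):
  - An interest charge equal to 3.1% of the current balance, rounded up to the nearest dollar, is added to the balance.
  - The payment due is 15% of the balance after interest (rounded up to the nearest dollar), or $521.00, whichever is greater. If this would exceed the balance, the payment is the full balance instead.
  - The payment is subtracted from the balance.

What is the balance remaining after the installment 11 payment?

Installment 1: opening $4,962.67; interest $154.00 → $5,116.67; payment $768.00; balance $4,348.67
Installment 2: opening $4,348.67; interest $135.00 → $4,483.67; payment $673.00; balance $3,810.67
Installment 3: opening $3,810.67; interest $119.00 → $3,929.67; payment $590.00; balance $3,339.67
Installment 4: opening $3,339.67; interest $104.00 → $3,443.67; payment $521.00; balance $2,922.67
Installment 5: opening $2,922.67; interest $91.00 → $3,013.67; payment $521.00; balance $2,492.67
Installment 6: opening $2,492.67; interest $78.00 → $2,570.67; payment $521.00; balance $2,049.67
Installment 7: opening $2,049.67; interest $64.00 → $2,113.67; payment $521.00; balance $1,592.67
Installment 8: opening $1,592.67; interest $50.00 → $1,642.67; payment $521.00; balance $1,121.67
Installment 9: opening $1,121.67; interest $35.00 → $1,156.67; payment $521.00; balance $635.67
Installment 10: opening $635.67; interest $20.00 → $655.67; payment $521.00; balance $134.67
Installment 11: opening $134.67; interest $5.00 → $139.67; payment $139.67; balance $0.00

$0.00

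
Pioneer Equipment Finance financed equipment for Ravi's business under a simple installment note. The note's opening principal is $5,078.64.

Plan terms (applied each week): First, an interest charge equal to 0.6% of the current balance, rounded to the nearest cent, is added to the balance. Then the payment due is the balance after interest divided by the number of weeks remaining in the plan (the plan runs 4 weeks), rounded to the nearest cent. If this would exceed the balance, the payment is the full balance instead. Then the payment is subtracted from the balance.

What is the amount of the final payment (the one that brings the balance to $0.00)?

Week 1: opening $5,078.64; interest $30.47 → $5,109.11; payment $1,277.28; balance $3,831.83
Week 2: opening $3,831.83; interest $22.99 → $3,854.82; payment $1,284.94; balance $2,569.88
Week 3: opening $2,569.88; interest $15.42 → $2,585.30; payment $1,292.65; balance $1,292.65
Week 4: opening $1,292.65; interest $7.76 → $1,300.41; payment $1,300.41; balance $0.00

$1,300.41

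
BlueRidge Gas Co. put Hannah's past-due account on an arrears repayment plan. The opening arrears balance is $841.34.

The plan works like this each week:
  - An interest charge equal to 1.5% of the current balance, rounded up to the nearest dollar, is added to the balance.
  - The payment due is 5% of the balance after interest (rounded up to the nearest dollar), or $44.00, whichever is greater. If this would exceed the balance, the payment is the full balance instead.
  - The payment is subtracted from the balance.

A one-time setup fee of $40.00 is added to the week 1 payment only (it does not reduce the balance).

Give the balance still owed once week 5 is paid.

$682.34

Week 1: opening $841.34; interest $13.00 → $854.34; payment $44.00 (+ $40.00 fee); balance $810.34
Week 2: opening $810.34; interest $13.00 → $823.34; payment $44.00; balance $779.34
Week 3: opening $779.34; interest $12.00 → $791.34; payment $44.00; balance $747.34
Week 4: opening $747.34; interest $12.00 → $759.34; payment $44.00; balance $715.34
Week 5: opening $715.34; interest $11.00 → $726.34; payment $44.00; balance $682.34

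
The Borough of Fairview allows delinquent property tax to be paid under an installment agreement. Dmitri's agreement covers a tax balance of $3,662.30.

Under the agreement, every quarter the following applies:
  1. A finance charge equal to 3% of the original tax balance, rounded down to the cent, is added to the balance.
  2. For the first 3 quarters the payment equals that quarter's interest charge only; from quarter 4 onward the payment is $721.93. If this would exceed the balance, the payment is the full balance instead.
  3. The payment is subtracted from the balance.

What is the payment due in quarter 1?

Quarter 1: $3,662.30 +$109.86 interest = $3,772.16; pay $109.86 → $3,662.30

$109.86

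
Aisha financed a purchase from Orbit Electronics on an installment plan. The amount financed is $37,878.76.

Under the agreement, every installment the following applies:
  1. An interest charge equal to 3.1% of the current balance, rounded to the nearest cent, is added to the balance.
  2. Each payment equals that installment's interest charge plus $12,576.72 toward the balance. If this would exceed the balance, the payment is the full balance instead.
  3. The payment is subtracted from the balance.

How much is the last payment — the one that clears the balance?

# | Opening | Interest | Payment | End bal
1 | $37,878.76 | $1,174.24 | $13,750.96 | $25,302.04
2 | $25,302.04 | $784.36 | $13,361.08 | $12,725.32
3 | $12,725.32 | $394.48 | $12,971.20 | $148.60
4 | $148.60 | $4.61 | $153.21 | $0.00

$153.21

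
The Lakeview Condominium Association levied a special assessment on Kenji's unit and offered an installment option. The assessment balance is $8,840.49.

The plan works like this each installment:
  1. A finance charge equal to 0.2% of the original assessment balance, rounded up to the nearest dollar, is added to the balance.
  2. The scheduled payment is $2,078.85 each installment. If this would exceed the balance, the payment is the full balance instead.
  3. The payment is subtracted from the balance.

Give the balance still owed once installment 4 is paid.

Installment 1: opening $8,840.49; interest $18.00 → $8,858.49; payment $2,078.85; balance $6,779.64
Installment 2: opening $6,779.64; interest $18.00 → $6,797.64; payment $2,078.85; balance $4,718.79
Installment 3: opening $4,718.79; interest $18.00 → $4,736.79; payment $2,078.85; balance $2,657.94
Installment 4: opening $2,657.94; interest $18.00 → $2,675.94; payment $2,078.85; balance $597.09

$597.09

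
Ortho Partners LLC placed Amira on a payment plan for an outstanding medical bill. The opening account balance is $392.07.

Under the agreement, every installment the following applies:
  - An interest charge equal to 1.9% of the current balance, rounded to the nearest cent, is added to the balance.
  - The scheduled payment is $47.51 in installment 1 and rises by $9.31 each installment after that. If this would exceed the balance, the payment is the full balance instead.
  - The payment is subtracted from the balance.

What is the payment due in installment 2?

# | Opening | Interest | Payment | End bal
1 | $392.07 | $7.45 | $47.51 | $352.01
2 | $352.01 | $6.69 | $56.82 | $301.88

$56.82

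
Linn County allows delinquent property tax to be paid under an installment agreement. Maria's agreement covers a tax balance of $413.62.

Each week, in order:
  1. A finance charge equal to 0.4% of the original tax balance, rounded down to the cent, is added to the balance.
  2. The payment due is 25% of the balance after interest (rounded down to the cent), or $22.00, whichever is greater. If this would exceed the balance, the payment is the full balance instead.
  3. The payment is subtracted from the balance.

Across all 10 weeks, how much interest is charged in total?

$16.50

Week 1: $413.62 +$1.65 interest = $415.27; pay $103.81 → $311.46
Week 2: $311.46 +$1.65 interest = $313.11; pay $78.27 → $234.84
Week 3: $234.84 +$1.65 interest = $236.49; pay $59.12 → $177.37
Week 4: $177.37 +$1.65 interest = $179.02; pay $44.75 → $134.27
Week 5: $134.27 +$1.65 interest = $135.92; pay $33.98 → $101.94
Week 6: $101.94 +$1.65 interest = $103.59; pay $25.89 → $77.70
Week 7: $77.70 +$1.65 interest = $79.35; pay $22.00 → $57.35
Week 8: $57.35 +$1.65 interest = $59.00; pay $22.00 → $37.00
Week 9: $37.00 +$1.65 interest = $38.65; pay $22.00 → $16.65
Week 10: $16.65 +$1.65 interest = $18.30; pay $18.30 → $0.00
Total interest: $1.65 + $1.65 + $1.65 + $1.65 + $1.65 + $1.65 + $1.65 + $1.65 + $1.65 + $1.65 = $16.50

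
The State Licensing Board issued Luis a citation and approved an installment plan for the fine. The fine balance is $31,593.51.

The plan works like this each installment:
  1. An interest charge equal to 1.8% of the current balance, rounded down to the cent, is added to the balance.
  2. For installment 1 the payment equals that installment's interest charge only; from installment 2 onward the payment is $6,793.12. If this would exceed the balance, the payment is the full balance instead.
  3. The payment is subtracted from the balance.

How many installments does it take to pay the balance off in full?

6

Installment 1: $31,593.51 +$568.68 interest = $32,162.19; pay $568.68 → $31,593.51
Installment 2: $31,593.51 +$568.68 interest = $32,162.19; pay $6,793.12 → $25,369.07
Installment 3: $25,369.07 +$456.64 interest = $25,825.71; pay $6,793.12 → $19,032.59
Installment 4: $19,032.59 +$342.58 interest = $19,375.17; pay $6,793.12 → $12,582.05
Installment 5: $12,582.05 +$226.47 interest = $12,808.52; pay $6,793.12 → $6,015.40
Installment 6: $6,015.40 +$108.27 interest = $6,123.67; pay $6,123.67 → $0.00
Balance reaches $0.00 in installment 6.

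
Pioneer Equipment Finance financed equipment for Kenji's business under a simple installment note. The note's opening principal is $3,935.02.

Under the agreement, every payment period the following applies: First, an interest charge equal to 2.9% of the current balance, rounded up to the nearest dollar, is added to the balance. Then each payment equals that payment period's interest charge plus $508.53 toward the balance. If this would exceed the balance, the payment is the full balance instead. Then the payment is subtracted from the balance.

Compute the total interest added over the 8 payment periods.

Payment period 1: opening $3,935.02; interest $115.00 → $4,050.02; payment $623.53; balance $3,426.49
Payment period 2: opening $3,426.49; interest $100.00 → $3,526.49; payment $608.53; balance $2,917.96
Payment period 3: opening $2,917.96; interest $85.00 → $3,002.96; payment $593.53; balance $2,409.43
Payment period 4: opening $2,409.43; interest $70.00 → $2,479.43; payment $578.53; balance $1,900.90
Payment period 5: opening $1,900.90; interest $56.00 → $1,956.90; payment $564.53; balance $1,392.37
Payment period 6: opening $1,392.37; interest $41.00 → $1,433.37; payment $549.53; balance $883.84
Payment period 7: opening $883.84; interest $26.00 → $909.84; payment $534.53; balance $375.31
Payment period 8: opening $375.31; interest $11.00 → $386.31; payment $386.31; balance $0.00
Total interest: $115.00 + $100.00 + $85.00 + $70.00 + $56.00 + $41.00 + $26.00 + $11.00 = $504.00

$504.00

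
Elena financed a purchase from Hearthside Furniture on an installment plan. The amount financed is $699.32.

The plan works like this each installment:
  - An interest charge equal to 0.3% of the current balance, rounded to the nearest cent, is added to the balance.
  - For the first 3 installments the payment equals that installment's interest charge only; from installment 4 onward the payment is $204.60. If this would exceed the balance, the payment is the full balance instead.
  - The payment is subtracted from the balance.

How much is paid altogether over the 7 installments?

$710.36

Installment 1: opening $699.32; interest $2.10 → $701.42; payment $2.10; balance $699.32
Installment 2: opening $699.32; interest $2.10 → $701.42; payment $2.10; balance $699.32
Installment 3: opening $699.32; interest $2.10 → $701.42; payment $2.10; balance $699.32
Installment 4: opening $699.32; interest $2.10 → $701.42; payment $204.60; balance $496.82
Installment 5: opening $496.82; interest $1.49 → $498.31; payment $204.60; balance $293.71
Installment 6: opening $293.71; interest $0.88 → $294.59; payment $204.60; balance $89.99
Installment 7: opening $89.99; interest $0.27 → $90.26; payment $90.26; balance $0.00
Total paid: $710.36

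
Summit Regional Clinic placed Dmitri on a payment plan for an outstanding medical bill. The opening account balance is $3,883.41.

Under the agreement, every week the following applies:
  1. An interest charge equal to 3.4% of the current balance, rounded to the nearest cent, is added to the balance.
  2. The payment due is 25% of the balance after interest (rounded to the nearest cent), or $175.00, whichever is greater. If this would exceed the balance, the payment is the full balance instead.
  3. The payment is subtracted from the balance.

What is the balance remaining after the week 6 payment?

$844.70

# | Opening | Interest | Payment | End bal
1 | $3,883.41 | $132.04 | $1,003.86 | $3,011.59
2 | $3,011.59 | $102.39 | $778.50 | $2,335.48
3 | $2,335.48 | $79.41 | $603.72 | $1,811.17
4 | $1,811.17 | $61.58 | $468.19 | $1,404.56
5 | $1,404.56 | $47.76 | $363.08 | $1,089.24
6 | $1,089.24 | $37.03 | $281.57 | $844.70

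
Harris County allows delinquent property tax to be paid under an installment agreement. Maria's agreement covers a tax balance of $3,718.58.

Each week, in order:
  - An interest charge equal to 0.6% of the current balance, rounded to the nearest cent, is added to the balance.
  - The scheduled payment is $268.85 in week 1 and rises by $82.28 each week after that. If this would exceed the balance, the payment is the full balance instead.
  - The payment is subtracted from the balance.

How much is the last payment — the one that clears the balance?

$217.47

Week 1: opening $3,718.58; interest $22.31 → $3,740.89; payment $268.85; balance $3,472.04
Week 2: opening $3,472.04; interest $20.83 → $3,492.87; payment $351.13; balance $3,141.74
Week 3: opening $3,141.74; interest $18.85 → $3,160.59; payment $433.41; balance $2,727.18
Week 4: opening $2,727.18; interest $16.36 → $2,743.54; payment $515.69; balance $2,227.85
Week 5: opening $2,227.85; interest $13.37 → $2,241.22; payment $597.97; balance $1,643.25
Week 6: opening $1,643.25; interest $9.86 → $1,653.11; payment $680.25; balance $972.86
Week 7: opening $972.86; interest $5.84 → $978.70; payment $762.53; balance $216.17
Week 8: opening $216.17; interest $1.30 → $217.47; payment $217.47; balance $0.00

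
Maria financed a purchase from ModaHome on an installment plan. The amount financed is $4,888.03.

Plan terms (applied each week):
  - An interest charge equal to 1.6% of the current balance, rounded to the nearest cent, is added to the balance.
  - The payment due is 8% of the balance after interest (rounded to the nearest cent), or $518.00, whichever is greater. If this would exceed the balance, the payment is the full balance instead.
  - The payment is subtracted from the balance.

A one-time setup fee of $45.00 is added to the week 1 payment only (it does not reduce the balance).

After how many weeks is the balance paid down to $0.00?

11

# | Opening | Interest | Payment | Fee | End bal
1 | $4,888.03 | $78.21 | $518.00 | $45.00 | $4,448.24
2 | $4,448.24 | $71.17 | $518.00 | — | $4,001.41
3 | $4,001.41 | $64.02 | $518.00 | — | $3,547.43
4 | $3,547.43 | $56.76 | $518.00 | — | $3,086.19
5 | $3,086.19 | $49.38 | $518.00 | — | $2,617.57
6 | $2,617.57 | $41.88 | $518.00 | — | $2,141.45
7 | $2,141.45 | $34.26 | $518.00 | — | $1,657.71
8 | $1,657.71 | $26.52 | $518.00 | — | $1,166.23
9 | $1,166.23 | $18.66 | $518.00 | — | $666.89
10 | $666.89 | $10.67 | $518.00 | — | $159.56
11 | $159.56 | $2.55 | $162.11 | — | $0.00
Balance reaches $0.00 in week 11.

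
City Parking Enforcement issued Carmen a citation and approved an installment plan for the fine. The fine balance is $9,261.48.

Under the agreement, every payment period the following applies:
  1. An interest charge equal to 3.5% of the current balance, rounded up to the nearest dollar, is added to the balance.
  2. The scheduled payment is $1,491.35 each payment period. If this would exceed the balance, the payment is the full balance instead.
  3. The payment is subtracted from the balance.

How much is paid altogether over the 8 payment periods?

$10,633.48

Payment period 1: opening $9,261.48; interest $325.00 → $9,586.48; payment $1,491.35; balance $8,095.13
Payment period 2: opening $8,095.13; interest $284.00 → $8,379.13; payment $1,491.35; balance $6,887.78
Payment period 3: opening $6,887.78; interest $242.00 → $7,129.78; payment $1,491.35; balance $5,638.43
Payment period 4: opening $5,638.43; interest $198.00 → $5,836.43; payment $1,491.35; balance $4,345.08
Payment period 5: opening $4,345.08; interest $153.00 → $4,498.08; payment $1,491.35; balance $3,006.73
Payment period 6: opening $3,006.73; interest $106.00 → $3,112.73; payment $1,491.35; balance $1,621.38
Payment period 7: opening $1,621.38; interest $57.00 → $1,678.38; payment $1,491.35; balance $187.03
Payment period 8: opening $187.03; interest $7.00 → $194.03; payment $194.03; balance $0.00
Total paid: $10,633.48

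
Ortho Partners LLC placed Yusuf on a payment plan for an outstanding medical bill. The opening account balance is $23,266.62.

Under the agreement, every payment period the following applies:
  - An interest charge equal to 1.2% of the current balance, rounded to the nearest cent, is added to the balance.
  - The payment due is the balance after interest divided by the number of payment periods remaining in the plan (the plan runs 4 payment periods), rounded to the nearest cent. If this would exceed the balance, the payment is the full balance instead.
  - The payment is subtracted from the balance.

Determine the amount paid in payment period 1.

$5,886.46

Payment period 1: opening $23,266.62; interest $279.20 → $23,545.82; payment $5,886.46; balance $17,659.36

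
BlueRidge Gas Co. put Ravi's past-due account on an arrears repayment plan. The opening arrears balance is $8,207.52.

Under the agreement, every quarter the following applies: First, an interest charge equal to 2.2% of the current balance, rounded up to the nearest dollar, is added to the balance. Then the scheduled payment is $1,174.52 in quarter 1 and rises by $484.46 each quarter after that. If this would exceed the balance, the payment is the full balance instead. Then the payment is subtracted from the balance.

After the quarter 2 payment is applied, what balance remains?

# | Opening | Interest | Payment | End bal
1 | $8,207.52 | $181.00 | $1,174.52 | $7,214.00
2 | $7,214.00 | $159.00 | $1,658.98 | $5,714.02

$5,714.02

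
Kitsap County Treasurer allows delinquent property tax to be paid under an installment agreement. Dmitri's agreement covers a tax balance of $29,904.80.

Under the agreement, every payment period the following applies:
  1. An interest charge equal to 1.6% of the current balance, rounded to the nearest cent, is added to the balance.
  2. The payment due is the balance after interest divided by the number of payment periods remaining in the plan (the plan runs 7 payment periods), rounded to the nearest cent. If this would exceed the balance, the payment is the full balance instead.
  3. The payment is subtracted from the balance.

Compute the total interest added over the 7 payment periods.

Payment period 1: $29,904.80 +$478.48 interest = $30,383.28; pay $4,340.47 → $26,042.81
Payment period 2: $26,042.81 +$416.68 interest = $26,459.49; pay $4,409.92 → $22,049.57
Payment period 3: $22,049.57 +$352.79 interest = $22,402.36; pay $4,480.47 → $17,921.89
Payment period 4: $17,921.89 +$286.75 interest = $18,208.64; pay $4,552.16 → $13,656.48
Payment period 5: $13,656.48 +$218.50 interest = $13,874.98; pay $4,624.99 → $9,249.99
Payment period 6: $9,249.99 +$148.00 interest = $9,397.99; pay $4,699.00 → $4,698.99
Payment period 7: $4,698.99 +$75.18 interest = $4,774.17; pay $4,774.17 → $0.00
Total interest: $478.48 + $416.68 + $352.79 + $286.75 + $218.50 + $148.00 + $75.18 = $1,976.38

$1,976.38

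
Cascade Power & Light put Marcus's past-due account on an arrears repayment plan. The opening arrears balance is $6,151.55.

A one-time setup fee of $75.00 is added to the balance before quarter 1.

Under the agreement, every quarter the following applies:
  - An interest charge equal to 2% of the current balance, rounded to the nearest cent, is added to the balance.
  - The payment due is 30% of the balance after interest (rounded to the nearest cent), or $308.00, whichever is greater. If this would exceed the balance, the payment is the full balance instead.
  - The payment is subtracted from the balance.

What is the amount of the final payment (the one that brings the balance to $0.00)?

Quarter 1: $6,226.55 +$124.53 interest = $6,351.08; pay $1,905.32 → $4,445.76
Quarter 2: $4,445.76 +$88.92 interest = $4,534.68; pay $1,360.40 → $3,174.28
Quarter 3: $3,174.28 +$63.49 interest = $3,237.77; pay $971.33 → $2,266.44
Quarter 4: $2,266.44 +$45.33 interest = $2,311.77; pay $693.53 → $1,618.24
Quarter 5: $1,618.24 +$32.36 interest = $1,650.60; pay $495.18 → $1,155.42
Quarter 6: $1,155.42 +$23.11 interest = $1,178.53; pay $353.56 → $824.97
Quarter 7: $824.97 +$16.50 interest = $841.47; pay $308.00 → $533.47
Quarter 8: $533.47 +$10.67 interest = $544.14; pay $308.00 → $236.14
Quarter 9: $236.14 +$4.72 interest = $240.86; pay $240.86 → $0.00

$240.86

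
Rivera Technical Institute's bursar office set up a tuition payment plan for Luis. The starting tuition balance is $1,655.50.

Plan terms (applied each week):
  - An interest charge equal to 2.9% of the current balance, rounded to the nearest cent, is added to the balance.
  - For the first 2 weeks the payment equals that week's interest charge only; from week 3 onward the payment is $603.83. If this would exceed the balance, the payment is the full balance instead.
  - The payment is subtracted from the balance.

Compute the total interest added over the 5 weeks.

# | Opening | Interest | Payment | End bal
1 | $1,655.50 | $48.01 | $48.01 | $1,655.50
2 | $1,655.50 | $48.01 | $48.01 | $1,655.50
3 | $1,655.50 | $48.01 | $603.83 | $1,099.68
4 | $1,099.68 | $31.89 | $603.83 | $527.74
5 | $527.74 | $15.30 | $543.04 | $0.00
Total interest: $48.01 + $48.01 + $48.01 + $31.89 + $15.30 = $191.22

$191.22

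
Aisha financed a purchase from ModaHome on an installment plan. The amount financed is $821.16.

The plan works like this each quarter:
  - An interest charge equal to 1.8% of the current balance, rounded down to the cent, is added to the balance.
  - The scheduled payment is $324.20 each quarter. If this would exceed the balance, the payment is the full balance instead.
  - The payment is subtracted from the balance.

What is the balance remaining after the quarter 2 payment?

Quarter 1: $821.16 +$14.78 interest = $835.94; pay $324.20 → $511.74
Quarter 2: $511.74 +$9.21 interest = $520.95; pay $324.20 → $196.75

$196.75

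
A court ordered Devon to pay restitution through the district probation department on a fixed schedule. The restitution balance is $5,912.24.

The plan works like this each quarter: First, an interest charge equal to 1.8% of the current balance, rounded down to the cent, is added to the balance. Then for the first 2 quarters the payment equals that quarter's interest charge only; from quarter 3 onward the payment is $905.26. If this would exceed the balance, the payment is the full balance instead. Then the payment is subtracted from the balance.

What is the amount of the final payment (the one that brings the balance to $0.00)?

Quarter 1: opening $5,912.24; interest $106.42 → $6,018.66; payment $106.42; balance $5,912.24
Quarter 2: opening $5,912.24; interest $106.42 → $6,018.66; payment $106.42; balance $5,912.24
Quarter 3: opening $5,912.24; interest $106.42 → $6,018.66; payment $905.26; balance $5,113.40
Quarter 4: opening $5,113.40; interest $92.04 → $5,205.44; payment $905.26; balance $4,300.18
Quarter 5: opening $4,300.18; interest $77.40 → $4,377.58; payment $905.26; balance $3,472.32
Quarter 6: opening $3,472.32; interest $62.50 → $3,534.82; payment $905.26; balance $2,629.56
Quarter 7: opening $2,629.56; interest $47.33 → $2,676.89; payment $905.26; balance $1,771.63
Quarter 8: opening $1,771.63; interest $31.88 → $1,803.51; payment $905.26; balance $898.25
Quarter 9: opening $898.25; interest $16.16 → $914.41; payment $905.26; balance $9.15
Quarter 10: opening $9.15; interest $0.16 → $9.31; payment $9.31; balance $0.00

$9.31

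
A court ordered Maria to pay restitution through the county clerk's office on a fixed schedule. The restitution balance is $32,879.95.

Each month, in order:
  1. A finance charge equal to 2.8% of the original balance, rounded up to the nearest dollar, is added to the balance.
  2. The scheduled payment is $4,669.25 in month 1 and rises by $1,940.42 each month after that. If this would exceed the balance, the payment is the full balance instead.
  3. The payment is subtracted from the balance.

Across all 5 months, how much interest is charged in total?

$4,605.00

Month 1: $32,879.95 +$921.00 interest = $33,800.95; pay $4,669.25 → $29,131.70
Month 2: $29,131.70 +$921.00 interest = $30,052.70; pay $6,609.67 → $23,443.03
Month 3: $23,443.03 +$921.00 interest = $24,364.03; pay $8,550.09 → $15,813.94
Month 4: $15,813.94 +$921.00 interest = $16,734.94; pay $10,490.51 → $6,244.43
Month 5: $6,244.43 +$921.00 interest = $7,165.43; pay $7,165.43 → $0.00
Total interest: $921.00 + $921.00 + $921.00 + $921.00 + $921.00 = $4,605.00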